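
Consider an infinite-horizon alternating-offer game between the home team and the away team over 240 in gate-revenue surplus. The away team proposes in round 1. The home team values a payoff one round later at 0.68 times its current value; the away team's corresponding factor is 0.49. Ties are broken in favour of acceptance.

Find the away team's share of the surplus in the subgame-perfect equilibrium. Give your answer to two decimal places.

Let x be the away team's share when the away team proposes and y be the home team's share when the home team proposes.
The home team accepts iff offered ≥ 0.68·y, so x = 240 − 0.68y. Symmetrically y = 240 − 0.49x.
Substituting: x = 240 − 0.68(240 − 0.49x), giving x(1 − 0.49·0.68) = 240(1 − 0.68).
So x = 240 × 0.32 / 0.6668 ≈ 115.1770, and the home team receives 240 − x ≈ 124.8230.

115.18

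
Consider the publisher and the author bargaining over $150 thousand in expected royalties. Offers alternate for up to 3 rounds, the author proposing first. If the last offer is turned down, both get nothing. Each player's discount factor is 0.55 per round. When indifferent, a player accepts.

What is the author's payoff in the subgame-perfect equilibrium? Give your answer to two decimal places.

Round 3 (the author proposes): rejection yields 0 for the publisher; the author offers 0 and keeps 150.
Round 2 (the publisher proposes): the author can get 150 next round, worth 0.55 × 150 = 82.5 now. The publisher offers 82.5 and keeps 150 − 82.5 = 67.5.
Round 1 (the author proposes): the publisher can get 67.5 next round, worth 0.55 × 67.5 = 37.125 now. The author offers 37.125 and keeps 150 − 37.125 = 112.875.

112.88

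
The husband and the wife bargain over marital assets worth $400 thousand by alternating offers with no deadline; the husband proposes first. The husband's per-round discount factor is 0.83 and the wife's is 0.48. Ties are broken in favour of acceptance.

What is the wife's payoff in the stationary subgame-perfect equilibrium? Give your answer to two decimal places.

54.26

When the husband proposes, the wife accepts any offer worth at least 0.48 times what the wife would get by proposing next round; and vice versa.
This gives x = 400 − 0.48y and y = 400 − 0.83x, where x and y are each side's share when it proposes.
Hence (1 − 0.48·0.83)x = 400(1 − 0.48), i.e. 0.6016·x = 208.
x ≈ 345.7447; the wife's share is 400 − x ≈ 54.2553.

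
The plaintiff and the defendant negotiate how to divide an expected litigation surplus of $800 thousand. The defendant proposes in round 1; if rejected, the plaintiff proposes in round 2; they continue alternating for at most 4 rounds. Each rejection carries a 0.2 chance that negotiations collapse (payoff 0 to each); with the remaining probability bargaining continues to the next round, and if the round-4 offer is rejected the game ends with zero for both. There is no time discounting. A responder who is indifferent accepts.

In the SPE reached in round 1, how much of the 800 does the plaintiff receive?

537.6

Round 4 (the plaintiff proposes): rejection yields 0 for the defendant; the plaintiff offers 0 and keeps 800.
Round 3 (the defendant proposes): rejecting gives the plaintiff an expected 0.8 × 800 = 640; the defendant offers that and keeps 160.
Round 2 (the plaintiff proposes): rejecting gives the defendant an expected 0.8 × 160 = 128; the plaintiff offers that and keeps 672.
Round 1 (the defendant proposes): rejecting gives the plaintiff an expected 0.8 × 672 = 537.6, so the defendant offers 537.6, keeping 262.4.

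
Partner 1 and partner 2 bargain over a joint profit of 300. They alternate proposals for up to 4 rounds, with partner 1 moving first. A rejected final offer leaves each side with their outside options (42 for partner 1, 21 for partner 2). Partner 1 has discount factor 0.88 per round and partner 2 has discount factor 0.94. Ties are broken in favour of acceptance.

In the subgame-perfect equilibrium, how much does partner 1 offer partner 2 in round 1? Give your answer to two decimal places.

234.45

Round 4 (partner 2 proposes): partner 1 gets 42 if talks fail, so partner 2 offers 42 and keeps 258.
Round 3 (partner 1 proposes): partner 2 can get 258 next round, worth 0.94 × 258 = 242.52 now. Partner 1 offers 242.52 and keeps 300 − 242.52 = 57.48.
Round 2 (partner 2 proposes): partner 1 can get 57.48 next round, worth 0.88 × 57.48 = 50.5824 now; partner 2 offers that and keeps 249.4176.
Round 1 (partner 1 proposes): partner 2 can get 249.4176 next round, worth 0.94 × 249.4176 = 234.452544 now. Partner 1 offers 234.452544 and keeps 300 − 234.452544 = 65.547456.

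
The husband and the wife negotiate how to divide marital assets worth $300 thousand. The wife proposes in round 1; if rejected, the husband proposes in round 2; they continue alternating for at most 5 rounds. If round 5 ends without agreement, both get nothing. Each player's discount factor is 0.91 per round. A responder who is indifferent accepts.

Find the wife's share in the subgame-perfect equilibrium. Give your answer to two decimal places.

Round 5 (the wife proposes): rejection yields 0 for the husband; the wife offers 0 and keeps 300.
Round 4 (the husband proposes): the wife can get 300 next round, worth 0.91 × 300 = 273 now, so the husband offers 273, keeping 27.
Round 3 (the wife proposes): the husband can get 27 next round, worth 0.91 × 27 = 24.57 now; the wife offers that and keeps 275.43.
Round 2 (the husband proposes): the wife can get 275.43 next round, worth 0.91 × 275.43 = 250.6413 now, so the husband offers 250.6413, keeping 49.3587.
Round 1 (the wife proposes): the husband can get 49.3587 next round, worth 0.91 × 49.3587 = 44.916417 now, so the wife offers 44.916417, keeping 255.083583.

255.08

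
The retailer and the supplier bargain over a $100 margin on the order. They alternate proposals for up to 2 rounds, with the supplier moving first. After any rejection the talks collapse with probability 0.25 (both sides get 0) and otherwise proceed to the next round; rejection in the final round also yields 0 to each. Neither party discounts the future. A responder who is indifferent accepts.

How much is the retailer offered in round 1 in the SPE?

By backward induction:
Round 2 (the retailer proposes): the supplier will accept anything ≥ 0, so the retailer offers 0 and keeps 100.
Round 1 (the supplier proposes): rejecting gives the retailer an expected 0.75 × 100 = 75; the supplier offers that and keeps 25.

75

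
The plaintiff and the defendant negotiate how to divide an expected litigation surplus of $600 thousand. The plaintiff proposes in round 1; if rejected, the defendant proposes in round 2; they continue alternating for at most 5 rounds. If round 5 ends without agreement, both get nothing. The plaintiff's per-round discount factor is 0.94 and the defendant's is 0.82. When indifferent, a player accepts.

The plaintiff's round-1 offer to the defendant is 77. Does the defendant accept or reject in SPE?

Accept

Work out the defendant's continuation value if the offer is rejected.
Round 5 (the plaintiff proposes): rejection yields 0 for the defendant; the plaintiff offers 0 and keeps 600.
Round 4 (the defendant proposes): the plaintiff can get 600 next round, worth 0.94 × 600 = 564 now. The defendant offers 564 and keeps 600 − 564 = 36.
Round 3 (the plaintiff proposes): the defendant can get 36 next round, worth 0.82 × 36 = 29.52 now, so the plaintiff offers 29.52, keeping 570.48.
Round 2 (the defendant proposes): the plaintiff can get 570.48 next round, worth 0.94 × 570.48 = 536.2512 now, so the defendant offers 536.2512, keeping 63.7488.
So by rejecting in round 1, the defendant gets 63.7488 next round, worth 0.82 × 63.7488 = 52.274016 now.
Offer 77 ≥ 52.274016, so the defendant accepts.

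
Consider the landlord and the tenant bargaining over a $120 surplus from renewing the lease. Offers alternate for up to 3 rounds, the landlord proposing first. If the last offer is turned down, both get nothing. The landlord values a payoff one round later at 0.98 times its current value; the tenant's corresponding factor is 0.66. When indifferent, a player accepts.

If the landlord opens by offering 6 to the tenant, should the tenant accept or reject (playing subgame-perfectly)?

Accept

Round 3 (the landlord proposes): the tenant will accept anything ≥ 0, so the landlord offers 0 and keeps 120.
Round 2 (the tenant proposes): the landlord can get 120 next round, worth 0.98 × 120 = 117.6 now; the tenant offers that and keeps 2.4.
So by rejecting in round 1, the tenant gets 2.4 next round, worth 0.66 × 2.4 = 1.584 now.
Offer 6 ≥ 1.584, so the tenant accepts.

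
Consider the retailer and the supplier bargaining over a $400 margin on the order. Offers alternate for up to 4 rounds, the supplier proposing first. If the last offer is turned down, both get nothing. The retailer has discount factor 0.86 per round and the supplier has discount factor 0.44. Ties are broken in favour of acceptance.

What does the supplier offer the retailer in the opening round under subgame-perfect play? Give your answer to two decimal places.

322.81

Solve by backward induction from round 4.
Round 4 (the retailer proposes): the supplier will accept anything ≥ 0, so the retailer offers 0 and keeps 400.
Round 3 (the supplier proposes): the retailer can get 400 next round, worth 0.86 × 400 = 344 now. The supplier offers 344 and keeps 400 − 344 = 56.
Round 2 (the retailer proposes): the supplier can get 56 next round, worth 0.44 × 56 = 24.64 now, so the retailer offers 24.64, keeping 375.36.
Round 1 (the supplier proposes): the retailer can get 375.36 next round, worth 0.86 × 375.36 = 322.8096 now; the supplier offers that and keeps 77.1904.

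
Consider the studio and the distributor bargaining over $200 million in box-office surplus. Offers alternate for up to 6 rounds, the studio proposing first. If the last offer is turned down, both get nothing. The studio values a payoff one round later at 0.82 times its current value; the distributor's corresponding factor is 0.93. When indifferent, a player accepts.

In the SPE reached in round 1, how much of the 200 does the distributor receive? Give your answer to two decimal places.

167.18

Round 6 (the distributor proposes): the studio will accept anything ≥ 0, so the distributor offers 0 and keeps 200.
Round 5 (the studio proposes): the distributor can get 200 next round, worth 0.93 × 200 = 186 now; the studio offers that and keeps 14.
Round 4 (the distributor proposes): the studio can get 14 next round, worth 0.82 × 14 = 11.48 now. The distributor offers 11.48 and keeps 200 − 11.48 = 188.52.
Round 3 (the studio proposes): the distributor can get 188.52 next round, worth 0.93 × 188.52 = 175.3236 now, so the studio offers 175.3236, keeping 24.6764.
Round 2 (the distributor proposes): the studio can get 24.6764 next round, worth 0.82 × 24.6764 = 20.234648 now; the distributor offers that and keeps 179.765352.
Round 1 (the studio proposes): the distributor can get 179.765352 next round, worth 0.93 × 179.765352 = 167.18177736 now. The studio offers 167.18177736 and keeps 200 − 167.18177736 = 32.81822264.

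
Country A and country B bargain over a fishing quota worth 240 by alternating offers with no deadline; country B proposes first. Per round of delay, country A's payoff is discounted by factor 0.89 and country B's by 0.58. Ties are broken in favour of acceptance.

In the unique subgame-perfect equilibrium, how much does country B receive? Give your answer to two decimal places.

When country B proposes, country A accepts any offer worth at least 0.89 times what country A would get by proposing next round; and vice versa.
This gives x = 240 − 0.89y and y = 240 − 0.58x, where x and y are each side's share when it proposes.
Hence (1 − 0.89·0.58)x = 240(1 − 0.89), i.e. 0.4838·x = 26.4.
x ≈ 54.5680; country A's share is 240 − x ≈ 185.4320.

54.57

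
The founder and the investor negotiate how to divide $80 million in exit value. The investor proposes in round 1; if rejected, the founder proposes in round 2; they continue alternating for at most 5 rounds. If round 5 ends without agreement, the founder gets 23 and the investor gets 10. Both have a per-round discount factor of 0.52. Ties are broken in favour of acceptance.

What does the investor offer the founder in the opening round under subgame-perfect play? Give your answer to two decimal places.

27.05

Round 5 (the investor proposes): the founder gets 23 if talks fail, so the investor offers 23 and keeps 57.
Round 4 (the founder proposes): the investor can get 57 next round, worth 0.52 × 57 = 29.64 now, so the founder offers 29.64, keeping 50.36.
Round 3 (the investor proposes): the founder can get 50.36 next round, worth 0.52 × 50.36 = 26.1872 now; the investor offers that and keeps 53.8128.
Round 2 (the founder proposes): the investor can get 53.8128 next round, worth 0.52 × 53.8128 = 27.982656 now. The founder offers 27.982656 and keeps 80 − 27.982656 = 52.017344.
Round 1 (the investor proposes): the founder can get 52.017344 next round, worth 0.52 × 52.017344 = 27.04901888 now; the investor offers that and keeps 52.95098112.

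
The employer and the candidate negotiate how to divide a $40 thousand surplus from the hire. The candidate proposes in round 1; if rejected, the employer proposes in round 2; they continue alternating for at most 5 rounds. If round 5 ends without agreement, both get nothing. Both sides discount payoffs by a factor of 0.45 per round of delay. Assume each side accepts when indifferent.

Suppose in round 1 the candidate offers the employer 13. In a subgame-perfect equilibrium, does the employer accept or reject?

Accept

Round 5 (the candidate proposes): the employer will accept anything ≥ 0, so the candidate offers 0 and keeps 40.
Round 4 (the employer proposes): the candidate can get 40 next round, worth 0.45 × 40 = 18 now, so the employer offers 18, keeping 22.
Round 3 (the candidate proposes): the employer can get 22 next round, worth 0.45 × 22 = 9.9 now. The candidate offers 9.9 and keeps 40 − 9.9 = 30.1.
Round 2 (the employer proposes): the candidate can get 30.1 next round, worth 0.45 × 30.1 = 13.545 now, so the employer offers 13.545, keeping 26.455.
So by rejecting in round 1, the employer gets 26.455 next round, worth 0.45 × 26.455 = 11.90475 now.
Offer 13 ≥ 11.90475, so the employer accepts.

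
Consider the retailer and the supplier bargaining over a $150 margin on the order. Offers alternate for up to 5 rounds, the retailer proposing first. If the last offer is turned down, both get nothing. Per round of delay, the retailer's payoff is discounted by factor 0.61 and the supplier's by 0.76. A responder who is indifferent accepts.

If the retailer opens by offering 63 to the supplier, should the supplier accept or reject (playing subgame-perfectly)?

Round 5 (the retailer proposes): the supplier will accept anything ≥ 0, so the retailer offers 0 and keeps 150.
Round 4 (the supplier proposes): the retailer can get 150 next round, worth 0.61 × 150 = 91.5 now; the supplier offers that and keeps 58.5.
Round 3 (the retailer proposes): the supplier can get 58.5 next round, worth 0.76 × 58.5 = 44.46 now. The retailer offers 44.46 and keeps 150 − 44.46 = 105.54.
Round 2 (the supplier proposes): the retailer can get 105.54 next round, worth 0.61 × 105.54 = 64.3794 now, so the supplier offers 64.3794, keeping 85.6206.
So by rejecting in round 1, the supplier gets 85.6206 next round, worth 0.76 × 85.6206 = 65.071656 now.
Offer 63 < 65.071656, so the supplier rejects.

Reject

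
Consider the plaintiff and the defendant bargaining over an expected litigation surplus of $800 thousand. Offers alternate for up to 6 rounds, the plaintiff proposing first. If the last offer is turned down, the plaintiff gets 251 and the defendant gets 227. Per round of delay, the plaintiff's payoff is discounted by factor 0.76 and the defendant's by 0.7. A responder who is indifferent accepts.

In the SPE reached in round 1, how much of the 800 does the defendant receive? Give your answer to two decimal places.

Round 6 (the defendant proposes): the plaintiff gets 251 if talks fail, so the defendant offers 251 and keeps 549.
Round 5 (the plaintiff proposes): the defendant can get 549 next round, worth 0.7 × 549 = 384.3 now; the plaintiff offers that and keeps 415.7.
Round 4 (the defendant proposes): the plaintiff can get 415.7 next round, worth 0.76 × 415.7 = 315.932 now. The defendant offers 315.932 and keeps 800 − 315.932 = 484.068.
Round 3 (the plaintiff proposes): the defendant can get 484.068 next round, worth 0.7 × 484.068 = 338.8476 now, so the plaintiff offers 338.8476, keeping 461.1524.
Round 2 (the defendant proposes): the plaintiff can get 461.1524 next round, worth 0.76 × 461.1524 = 350.475824 now. The defendant offers 350.475824 and keeps 800 − 350.475824 = 449.524176.
Round 1 (the plaintiff proposes): the defendant can get 449.524176 next round, worth 0.7 × 449.524176 = 314.6669232 now; the plaintiff offers that and keeps 485.3330768.

314.67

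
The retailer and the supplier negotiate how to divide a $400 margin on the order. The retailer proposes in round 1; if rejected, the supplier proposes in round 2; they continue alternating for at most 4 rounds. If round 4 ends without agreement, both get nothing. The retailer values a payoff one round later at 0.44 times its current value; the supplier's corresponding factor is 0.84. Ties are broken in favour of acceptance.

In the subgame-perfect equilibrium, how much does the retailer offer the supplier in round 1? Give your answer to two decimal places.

Solve by backward induction from round 4.
Round 4 (the supplier proposes): rejection yields 0 for the retailer; the supplier offers 0 and keeps 400.
Round 3 (the retailer proposes): the supplier can get 400 next round, worth 0.84 × 400 = 336 now; the retailer offers that and keeps 64.
Round 2 (the supplier proposes): the retailer can get 64 next round, worth 0.44 × 64 = 28.16 now; the supplier offers that and keeps 371.84.
Round 1 (the retailer proposes): the supplier can get 371.84 next round, worth 0.84 × 371.84 = 312.3456 now. The retailer offers 312.3456 and keeps 400 − 312.3456 = 87.6544.

312.35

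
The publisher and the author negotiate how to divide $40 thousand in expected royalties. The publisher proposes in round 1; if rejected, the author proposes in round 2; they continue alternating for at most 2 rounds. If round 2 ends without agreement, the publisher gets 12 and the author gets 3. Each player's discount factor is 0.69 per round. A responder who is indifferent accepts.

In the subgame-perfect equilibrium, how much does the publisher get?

Solve by backward induction from round 2.
Round 2 (the author proposes): the publisher gets 12 if talks fail, so the author offers 12 and keeps 28.
Round 1 (the publisher proposes): the author can get 28 next round, worth 0.69 × 28 = 19.32 now, so the publisher offers 19.32, keeping 20.68.

20.68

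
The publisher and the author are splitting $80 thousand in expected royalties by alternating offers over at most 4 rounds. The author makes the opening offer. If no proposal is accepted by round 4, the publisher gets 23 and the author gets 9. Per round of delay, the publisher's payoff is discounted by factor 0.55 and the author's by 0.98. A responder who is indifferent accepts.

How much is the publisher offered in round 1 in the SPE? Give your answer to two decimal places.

Round 4 (the publisher proposes): the author gets 9 if talks fail, so the publisher offers 9 and keeps 71.
Round 3 (the author proposes): the publisher can get 71 next round, worth 0.55 × 71 = 39.05 now. The author offers 39.05 and keeps 80 − 39.05 = 40.95.
Round 2 (the publisher proposes): the author can get 40.95 next round, worth 0.98 × 40.95 = 40.131 now. The publisher offers 40.131 and keeps 80 − 40.131 = 39.869.
Round 1 (the author proposes): the publisher can get 39.869 next round, worth 0.55 × 39.869 = 21.92795 now, so the author offers 21.92795, keeping 58.07205.

21.93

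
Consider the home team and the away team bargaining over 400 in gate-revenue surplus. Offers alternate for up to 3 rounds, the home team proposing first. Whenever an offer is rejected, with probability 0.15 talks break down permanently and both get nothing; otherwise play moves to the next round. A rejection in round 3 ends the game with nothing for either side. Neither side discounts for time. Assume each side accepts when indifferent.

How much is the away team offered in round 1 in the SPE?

Round 3 (the home team proposes): rejection yields 0 for the away team; the home team offers 0 and keeps 400.
Round 2 (the away team proposes): rejecting gives the home team an expected 0.85 × 400 = 340, so the away team offers 340, keeping 60.
Round 1 (the home team proposes): rejecting gives the away team an expected 0.85 × 60 = 51; the home team offers that and keeps 349.

51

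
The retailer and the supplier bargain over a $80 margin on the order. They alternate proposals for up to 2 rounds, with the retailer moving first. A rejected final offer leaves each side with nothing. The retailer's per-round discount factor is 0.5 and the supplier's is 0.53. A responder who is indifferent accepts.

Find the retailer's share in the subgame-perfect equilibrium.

37.6

Solve by backward induction from round 2.
Round 2 (the supplier proposes): the retailer will accept anything ≥ 0, so the supplier offers 0 and keeps 80.
Round 1 (the retailer proposes): the supplier can get 80 next round, worth 0.53 × 80 = 42.4 now, so the retailer offers 42.4, keeping 37.6.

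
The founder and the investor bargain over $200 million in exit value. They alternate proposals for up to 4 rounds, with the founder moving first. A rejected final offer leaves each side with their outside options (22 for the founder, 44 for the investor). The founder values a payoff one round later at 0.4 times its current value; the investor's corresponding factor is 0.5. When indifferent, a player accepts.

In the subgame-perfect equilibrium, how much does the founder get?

122.2

Round 4 (the investor proposes): the founder gets 22 if talks fail, so the investor offers 22 and keeps 178.
Round 3 (the founder proposes): the investor can get 178 next round, worth 0.5 × 178 = 89 now, so the founder offers 89, keeping 111.
Round 2 (the investor proposes): the founder can get 111 next round, worth 0.4 × 111 = 44.4 now. The investor offers 44.4 and keeps 200 − 44.4 = 155.6.
Round 1 (the founder proposes): the investor can get 155.6 next round, worth 0.5 × 155.6 = 77.8 now, so the founder offers 77.8, keeping 122.2.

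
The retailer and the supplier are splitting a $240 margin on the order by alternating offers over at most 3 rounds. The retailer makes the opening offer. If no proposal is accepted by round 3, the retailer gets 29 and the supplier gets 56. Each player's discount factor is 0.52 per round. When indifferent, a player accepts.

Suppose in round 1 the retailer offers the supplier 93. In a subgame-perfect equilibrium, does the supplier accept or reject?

Accept

Round 3 (the retailer proposes): the supplier gets 56 if talks fail, so the retailer offers 56 and keeps 184.
Round 2 (the supplier proposes): the retailer can get 184 next round, worth 0.52 × 184 = 95.68 now, so the supplier offers 95.68, keeping 144.32.
So by rejecting in round 1, the supplier gets 144.32 next round, worth 0.52 × 144.32 = 75.0464 now.
Offer 93 ≥ 75.0464, so the supplier accepts.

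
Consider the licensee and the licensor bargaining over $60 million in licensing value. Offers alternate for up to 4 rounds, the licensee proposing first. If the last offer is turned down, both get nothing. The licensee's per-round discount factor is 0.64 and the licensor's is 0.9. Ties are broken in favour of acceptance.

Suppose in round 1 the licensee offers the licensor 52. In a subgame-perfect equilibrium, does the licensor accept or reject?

Accept

Work out the licensor's continuation value if the offer is rejected.
Round 4 (the licensor proposes): the licensee will accept anything ≥ 0, so the licensor offers 0 and keeps 60.
Round 3 (the licensee proposes): the licensor can get 60 next round, worth 0.9 × 60 = 54 now, so the licensee offers 54, keeping 6.
Round 2 (the licensor proposes): the licensee can get 6 next round, worth 0.64 × 6 = 3.84 now, so the licensor offers 3.84, keeping 56.16.
So by rejecting in round 1, the licensor gets 56.16 next round, worth 0.9 × 56.16 = 50.544 now.
Offer 52 ≥ 50.544, so the licensor accepts.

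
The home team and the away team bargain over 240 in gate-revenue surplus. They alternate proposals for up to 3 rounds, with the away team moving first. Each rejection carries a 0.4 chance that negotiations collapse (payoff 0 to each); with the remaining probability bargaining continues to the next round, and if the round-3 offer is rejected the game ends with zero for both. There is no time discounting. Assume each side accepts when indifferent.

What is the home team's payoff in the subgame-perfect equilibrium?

57.6

Round 3 (the away team proposes): rejection yields 0 for the home team; the away team offers 0 and keeps 240.
Round 2 (the home team proposes): rejecting gives the away team an expected 0.6 × 240 = 144. The home team offers 144 and keeps 240 − 144 = 96.
Round 1 (the away team proposes): rejecting gives the home team an expected 0.6 × 96 = 57.6, so the away team offers 57.6, keeping 182.4.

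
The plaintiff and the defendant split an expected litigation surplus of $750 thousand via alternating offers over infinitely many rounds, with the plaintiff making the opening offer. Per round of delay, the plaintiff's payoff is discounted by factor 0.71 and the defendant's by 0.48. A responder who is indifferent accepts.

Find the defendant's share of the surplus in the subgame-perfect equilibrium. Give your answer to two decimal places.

158.37

When the plaintiff proposes, the defendant accepts any offer worth at least 0.48 times what the defendant would get by proposing next round; and vice versa.
This gives x = 750 − 0.48y and y = 750 − 0.71x, where x and y are each side's share when it proposes.
Hence (1 − 0.48·0.71)x = 750(1 − 0.48), i.e. 0.6592·x = 390.
x ≈ 591.6262; the defendant's share is 750 − x ≈ 158.3738.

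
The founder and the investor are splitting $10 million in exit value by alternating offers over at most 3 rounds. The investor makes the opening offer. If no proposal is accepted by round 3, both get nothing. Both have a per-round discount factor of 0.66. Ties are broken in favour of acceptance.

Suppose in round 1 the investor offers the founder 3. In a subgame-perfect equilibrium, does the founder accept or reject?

Accept

Round 3 (the investor proposes): the founder will accept anything ≥ 0, so the investor offers 0 and keeps 10.
Round 2 (the founder proposes): the investor can get 10 next round, worth 0.66 × 10 = 6.6 now; the founder offers that and keeps 3.4.
So by rejecting in round 1, the founder gets 3.4 next round, worth 0.66 × 3.4 = 2.244 now.
Offer 3 ≥ 2.244, so the founder accepts.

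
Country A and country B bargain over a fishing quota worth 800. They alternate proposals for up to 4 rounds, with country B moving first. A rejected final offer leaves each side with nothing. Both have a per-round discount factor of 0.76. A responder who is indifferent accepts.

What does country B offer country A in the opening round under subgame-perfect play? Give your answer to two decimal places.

Solve by backward induction from round 4.
Round 4 (country A proposes): rejection yields 0 for country B; country A offers 0 and keeps 800.
Round 3 (country B proposes): country A can get 800 next round, worth 0.76 × 800 = 608 now. Country B offers 608 and keeps 800 − 608 = 192.
Round 2 (country A proposes): country B can get 192 next round, worth 0.76 × 192 = 145.92 now; country A offers that and keeps 654.08.
Round 1 (country B proposes): country A can get 654.08 next round, worth 0.76 × 654.08 = 497.1008 now, so country B offers 497.1008, keeping 302.8992.

497.10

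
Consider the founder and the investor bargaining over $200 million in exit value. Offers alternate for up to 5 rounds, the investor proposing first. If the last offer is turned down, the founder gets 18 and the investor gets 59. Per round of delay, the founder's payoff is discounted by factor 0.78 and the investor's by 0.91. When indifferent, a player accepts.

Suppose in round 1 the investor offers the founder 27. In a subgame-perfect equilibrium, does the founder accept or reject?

Round 5 (the investor proposes): the founder gets 18 if talks fail, so the investor offers 18 and keeps 182.
Round 4 (the founder proposes): the investor can get 182 next round, worth 0.91 × 182 = 165.62 now. The founder offers 165.62 and keeps 200 − 165.62 = 34.38.
Round 3 (the investor proposes): the founder can get 34.38 next round, worth 0.78 × 34.38 = 26.8164 now, so the investor offers 26.8164, keeping 173.1836.
Round 2 (the founder proposes): the investor can get 173.1836 next round, worth 0.91 × 173.1836 = 157.597076 now, so the founder offers 157.597076, keeping 42.402924.
So by rejecting in round 1, the founder gets 42.402924 next round, worth 0.78 × 42.402924 = 33.07428072 now.
Offer 27 < 33.07428072, so the founder rejects.

Reject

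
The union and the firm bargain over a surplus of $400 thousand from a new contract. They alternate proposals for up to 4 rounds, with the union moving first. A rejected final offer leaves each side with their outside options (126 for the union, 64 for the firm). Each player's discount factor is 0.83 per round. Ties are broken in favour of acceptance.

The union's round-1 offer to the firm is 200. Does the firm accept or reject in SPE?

Work out the firm's continuation value if the offer is rejected.
Round 4 (the firm proposes): the union gets 126 if talks fail, so the firm offers 126 and keeps 274.
Round 3 (the union proposes): the firm can get 274 next round, worth 0.83 × 274 = 227.42 now, so the union offers 227.42, keeping 172.58.
Round 2 (the firm proposes): the union can get 172.58 next round, worth 0.83 × 172.58 = 143.2414 now; the firm offers that and keeps 256.7586.
So by rejecting in round 1, the firm gets 256.7586 next round, worth 0.83 × 256.7586 = 213.109638 now.
Offer 200 < 213.109638, so the firm rejects.

Reject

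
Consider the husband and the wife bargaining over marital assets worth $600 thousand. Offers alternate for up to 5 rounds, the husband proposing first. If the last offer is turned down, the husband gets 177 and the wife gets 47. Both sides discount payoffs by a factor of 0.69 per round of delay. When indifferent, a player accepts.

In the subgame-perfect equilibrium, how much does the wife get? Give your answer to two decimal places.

Round 5 (the husband proposes): the wife gets 47 if talks fail, so the husband offers 47 and keeps 553.
Round 4 (the wife proposes): the husband can get 553 next round, worth 0.69 × 553 = 381.57 now. The wife offers 381.57 and keeps 600 − 381.57 = 218.43.
Round 3 (the husband proposes): the wife can get 218.43 next round, worth 0.69 × 218.43 = 150.7167 now; the husband offers that and keeps 449.2833.
Round 2 (the wife proposes): the husband can get 449.2833 next round, worth 0.69 × 449.2833 = 310.005477 now. The wife offers 310.005477 and keeps 600 − 310.005477 = 289.994523.
Round 1 (the husband proposes): the wife can get 289.994523 next round, worth 0.69 × 289.994523 = 200.09622087 now; the husband offers that and keeps 399.90377913.

200.10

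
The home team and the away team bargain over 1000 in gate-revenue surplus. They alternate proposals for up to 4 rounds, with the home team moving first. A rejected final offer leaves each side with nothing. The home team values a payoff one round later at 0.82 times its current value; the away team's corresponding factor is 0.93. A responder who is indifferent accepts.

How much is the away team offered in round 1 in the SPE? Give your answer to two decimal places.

876.62

Round 4 (the away team proposes): the home team will accept anything ≥ 0, so the away team offers 0 and keeps 1000.
Round 3 (the home team proposes): the away team can get 1000 next round, worth 0.93 × 1000 = 930 now, so the home team offers 930, keeping 70.
Round 2 (the away team proposes): the home team can get 70 next round, worth 0.82 × 70 = 57.4 now, so the away team offers 57.4, keeping 942.6.
Round 1 (the home team proposes): the away team can get 942.6 next round, worth 0.93 × 942.6 = 876.618 now. The home team offers 876.618 and keeps 1000 − 876.618 = 123.382.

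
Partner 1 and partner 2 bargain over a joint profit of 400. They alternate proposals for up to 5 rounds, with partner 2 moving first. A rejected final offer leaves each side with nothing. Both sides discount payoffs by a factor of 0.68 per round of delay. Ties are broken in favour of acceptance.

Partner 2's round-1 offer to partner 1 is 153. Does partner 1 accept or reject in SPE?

Work out partner 1's continuation value if the offer is rejected.
Round 5 (partner 2 proposes): rejection yields 0 for partner 1; partner 2 offers 0 and keeps 400.
Round 4 (partner 1 proposes): partner 2 can get 400 next round, worth 0.68 × 400 = 272 now. Partner 1 offers 272 and keeps 400 − 272 = 128.
Round 3 (partner 2 proposes): partner 1 can get 128 next round, worth 0.68 × 128 = 87.04 now; partner 2 offers that and keeps 312.96.
Round 2 (partner 1 proposes): partner 2 can get 312.96 next round, worth 0.68 × 312.96 = 212.8128 now; partner 1 offers that and keeps 187.1872.
So by rejecting in round 1, partner 1 gets 187.1872 next round, worth 0.68 × 187.1872 = 127.287296 now.
Offer 153 ≥ 127.287296, so partner 1 accepts.

Accept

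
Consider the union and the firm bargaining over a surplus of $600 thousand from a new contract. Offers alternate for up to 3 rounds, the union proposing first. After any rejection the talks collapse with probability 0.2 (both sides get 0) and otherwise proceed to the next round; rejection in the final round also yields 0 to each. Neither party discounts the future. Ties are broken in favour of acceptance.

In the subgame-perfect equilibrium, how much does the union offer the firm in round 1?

96

By backward induction:
Round 3 (the union proposes): rejection yields 0 for the firm; the union offers 0 and keeps 600.
Round 2 (the firm proposes): rejecting gives the union an expected 0.8 × 600 = 480; the firm offers that and keeps 120.
Round 1 (the union proposes): rejecting gives the firm an expected 0.8 × 120 = 96, so the union offers 96, keeping 504.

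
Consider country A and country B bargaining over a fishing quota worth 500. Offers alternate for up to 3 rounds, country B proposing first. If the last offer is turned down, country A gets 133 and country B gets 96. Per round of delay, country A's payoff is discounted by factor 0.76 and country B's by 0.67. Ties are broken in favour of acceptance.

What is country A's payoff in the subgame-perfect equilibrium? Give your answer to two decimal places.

193.12

Work backward from the last round.
Round 3 (country B proposes): country A gets 133 if talks fail, so country B offers 133 and keeps 367.
Round 2 (country A proposes): country B can get 367 next round, worth 0.67 × 367 = 245.89 now, so country A offers 245.89, keeping 254.11.
Round 1 (country B proposes): country A can get 254.11 next round, worth 0.76 × 254.11 = 193.1236 now, so country B offers 193.1236, keeping 306.8764.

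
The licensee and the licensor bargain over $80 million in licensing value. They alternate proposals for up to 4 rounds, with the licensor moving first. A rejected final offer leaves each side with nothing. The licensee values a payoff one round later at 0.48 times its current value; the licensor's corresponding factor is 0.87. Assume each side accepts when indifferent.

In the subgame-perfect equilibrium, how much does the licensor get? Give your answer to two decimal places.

Round 4 (the licensee proposes): the licensor will accept anything ≥ 0, so the licensee offers 0 and keeps 80.
Round 3 (the licensor proposes): the licensee can get 80 next round, worth 0.48 × 80 = 38.4 now; the licensor offers that and keeps 41.6.
Round 2 (the licensee proposes): the licensor can get 41.6 next round, worth 0.87 × 41.6 = 36.192 now; the licensee offers that and keeps 43.808.
Round 1 (the licensor proposes): the licensee can get 43.808 next round, worth 0.48 × 43.808 = 21.02784 now; the licensor offers that and keeps 58.97216.

58.97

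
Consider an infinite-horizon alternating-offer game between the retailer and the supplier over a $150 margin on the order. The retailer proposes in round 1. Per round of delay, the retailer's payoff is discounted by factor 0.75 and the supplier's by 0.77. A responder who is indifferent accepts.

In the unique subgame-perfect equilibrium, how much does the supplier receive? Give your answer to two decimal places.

68.34

When the retailer proposes, the supplier accepts any offer worth at least 0.77 times what the supplier would get by proposing next round; and vice versa.
This gives x = 150 − 0.77y and y = 150 − 0.75x, where x and y are each side's share when it proposes.
Hence (1 − 0.77·0.75)x = 150(1 − 0.77), i.e. 0.4225·x = 34.5.
x ≈ 81.6568; the supplier's share is 150 − x ≈ 68.3432.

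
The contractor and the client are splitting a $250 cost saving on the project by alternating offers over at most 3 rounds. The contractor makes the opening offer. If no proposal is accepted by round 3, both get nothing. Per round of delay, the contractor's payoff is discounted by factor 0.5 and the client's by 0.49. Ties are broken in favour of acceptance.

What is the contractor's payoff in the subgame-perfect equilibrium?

Work backward from the last round.
Round 3 (the contractor proposes): the client will accept anything ≥ 0, so the contractor offers 0 and keeps 250.
Round 2 (the client proposes): the contractor can get 250 next round, worth 0.5 × 250 = 125 now; the client offers that and keeps 125.
Round 1 (the contractor proposes): the client can get 125 next round, worth 0.49 × 125 = 61.25 now, so the contractor offers 61.25, keeping 188.75.

188.75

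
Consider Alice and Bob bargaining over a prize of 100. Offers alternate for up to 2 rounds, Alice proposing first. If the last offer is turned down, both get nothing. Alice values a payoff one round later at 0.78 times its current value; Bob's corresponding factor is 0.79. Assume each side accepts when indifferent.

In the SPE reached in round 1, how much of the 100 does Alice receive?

21

Round 2 (Bob proposes): Alice will accept anything ≥ 0, so Bob offers 0 and keeps 100.
Round 1 (Alice proposes): Bob can get 100 next round, worth 0.79 × 100 = 79 now. Alice offers 79 and keeps 100 − 79 = 21.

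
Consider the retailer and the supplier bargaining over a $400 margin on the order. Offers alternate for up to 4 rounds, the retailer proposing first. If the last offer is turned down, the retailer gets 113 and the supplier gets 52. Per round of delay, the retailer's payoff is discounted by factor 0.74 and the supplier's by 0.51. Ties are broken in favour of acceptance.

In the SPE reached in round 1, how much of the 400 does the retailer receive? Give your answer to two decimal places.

291.72

Round 4 (the supplier proposes): the retailer gets 113 if talks fail, so the supplier offers 113 and keeps 287.
Round 3 (the retailer proposes): the supplier can get 287 next round, worth 0.51 × 287 = 146.37 now. The retailer offers 146.37 and keeps 400 − 146.37 = 253.63.
Round 2 (the supplier proposes): the retailer can get 253.63 next round, worth 0.74 × 253.63 = 187.6862 now. The supplier offers 187.6862 and keeps 400 − 187.6862 = 212.3138.
Round 1 (the retailer proposes): the supplier can get 212.3138 next round, worth 0.51 × 212.3138 = 108.280038 now, so the retailer offers 108.280038, keeping 291.719962.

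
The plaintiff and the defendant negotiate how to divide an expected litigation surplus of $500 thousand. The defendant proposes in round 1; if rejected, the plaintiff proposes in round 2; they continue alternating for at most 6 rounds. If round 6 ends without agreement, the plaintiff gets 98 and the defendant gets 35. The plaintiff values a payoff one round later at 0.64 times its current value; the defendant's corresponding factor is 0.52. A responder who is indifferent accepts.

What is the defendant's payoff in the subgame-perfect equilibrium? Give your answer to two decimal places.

Round 6 (the plaintiff proposes): the defendant gets 35 if talks fail, so the plaintiff offers 35 and keeps 465.
Round 5 (the defendant proposes): the plaintiff can get 465 next round, worth 0.64 × 465 = 297.6 now; the defendant offers that and keeps 202.4.
Round 4 (the plaintiff proposes): the defendant can get 202.4 next round, worth 0.52 × 202.4 = 105.248 now; the plaintiff offers that and keeps 394.752.
Round 3 (the defendant proposes): the plaintiff can get 394.752 next round, worth 0.64 × 394.752 = 252.64128 now. The defendant offers 252.64128 and keeps 500 − 252.64128 = 247.35872.
Round 2 (the plaintiff proposes): the defendant can get 247.35872 next round, worth 0.52 × 247.35872 = 128.6265344 now. The plaintiff offers 128.6265344 and keeps 500 − 128.6265344 = 371.3734656.
Round 1 (the defendant proposes): the plaintiff can get 371.3734656 next round, worth 0.64 × 371.3734656 = 237.679017984 now; the defendant offers that and keeps 262.320982016.

262.32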